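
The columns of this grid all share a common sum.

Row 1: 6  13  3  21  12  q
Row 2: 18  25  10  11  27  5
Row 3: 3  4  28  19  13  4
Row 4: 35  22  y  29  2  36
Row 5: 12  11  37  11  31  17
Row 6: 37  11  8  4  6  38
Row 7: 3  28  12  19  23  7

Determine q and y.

q = 7, y = 16

The complete columns each total 114.
Column 6 is missing 114 − 107 = 7 (since 5 + 4 + 36 + 17 + 38 + 7 = 107).
Column 3 is missing 114 − 98 = 16 (since 3 + 10 + 28 + 37 + 8 + 12 = 98).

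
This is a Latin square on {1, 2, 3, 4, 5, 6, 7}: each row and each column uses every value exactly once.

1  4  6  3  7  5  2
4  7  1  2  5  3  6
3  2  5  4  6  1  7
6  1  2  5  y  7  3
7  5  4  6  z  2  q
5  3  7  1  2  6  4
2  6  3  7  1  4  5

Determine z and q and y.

Cell (5,7): column 7 already has {2, 3, 4, 5, 6, 7} → 1.
For row 5, column 5: row 5 already has {1, 2, 4, 5, 6, 7}; that leaves 3.
At (row 4, col 5): row 4 already has {1, 2, 3, 5, 6, 7}, so the value is 4.

z = 3, q = 1, y = 4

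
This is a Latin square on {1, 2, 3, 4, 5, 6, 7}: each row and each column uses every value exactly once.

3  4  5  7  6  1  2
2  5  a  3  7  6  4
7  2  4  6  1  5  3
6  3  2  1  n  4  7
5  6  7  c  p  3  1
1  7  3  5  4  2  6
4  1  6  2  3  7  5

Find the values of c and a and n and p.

At (row 2, col 3): row 2 already has {2, 3, 4, 5, 6, 7}, so the value is 1.
At (row 4, col 5): row 4 already has {1, 2, 3, 4, 6, 7}, so the value is 5.
For row 5, column 5: column 5 already has {1, 3, 4, 5, 6, 7}; that leaves 2.
At (row 5, col 4): row 5 already has {1, 2, 3, 5, 6, 7}, so the value is 4.

c = 4, a = 1, n = 5, p = 2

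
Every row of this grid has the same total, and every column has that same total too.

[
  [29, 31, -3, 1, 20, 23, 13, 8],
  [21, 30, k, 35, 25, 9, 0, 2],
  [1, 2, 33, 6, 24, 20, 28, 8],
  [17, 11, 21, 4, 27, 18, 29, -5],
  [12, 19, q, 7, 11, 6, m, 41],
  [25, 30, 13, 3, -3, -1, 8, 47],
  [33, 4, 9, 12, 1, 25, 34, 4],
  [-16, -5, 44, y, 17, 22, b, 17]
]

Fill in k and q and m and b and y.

Rows 1 and 3 both sum to 122, so that's the common total.
The known cells in row 2 total 122, leaving 122 − 122 = 0 for the blank.
The known cells in column 3 total 117, leaving 122 − 117 = 5 for the blank.
The known cells in row 5 total 101, leaving 122 − 101 = 21 for the blank.
The known cells in column 4 total 68, leaving 122 − 68 = 54 for the blank.
The known cells in row 8 total 133, leaving 122 − 133 = -11 for the blank.

k = 0, q = 5, m = 21, b = -11, y = 54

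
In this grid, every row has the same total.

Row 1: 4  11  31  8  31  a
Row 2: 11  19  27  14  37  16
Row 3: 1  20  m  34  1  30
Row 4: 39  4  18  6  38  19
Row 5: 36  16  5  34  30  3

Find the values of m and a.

Row 2 sums to 124 and so does row 4; that's the common total.
In row 3 the known cells total 86, leaving 124 − 86 = 38.
In row 1 the known cells total 85, leaving 124 − 85 = 39.

m = 38, a = 39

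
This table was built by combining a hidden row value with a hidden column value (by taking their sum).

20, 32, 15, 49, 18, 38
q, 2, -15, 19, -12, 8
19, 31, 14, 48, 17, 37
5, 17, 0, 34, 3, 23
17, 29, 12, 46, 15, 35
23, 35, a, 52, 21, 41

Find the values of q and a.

The difference between any two rows is the same in every column — this is an addition table with the headers hidden.
Row 2 minus row 1 is 8 − 38 = -30, so its entry in column 1 is 20 + (-30) = -10.
Row 6 minus row 1 is 41 − 38 = 3, so its entry in column 3 is 15 + 3 = 18.

q = -10, a = 18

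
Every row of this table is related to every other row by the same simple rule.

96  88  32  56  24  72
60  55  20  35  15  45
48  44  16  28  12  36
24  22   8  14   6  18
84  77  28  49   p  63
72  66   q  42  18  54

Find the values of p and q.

p = 21, q = 24

Each row is a constant multiple of every other row — this is a multiplication table with the headers hidden.
Row 5 is 84/96 = 7/8 times row 1, so its entry in column 5 is 24 × 7/8 = 21.
Row 6 is 72/96 = 3/4 times row 1, so its entry in column 3 is 32 × 3/4 = 24.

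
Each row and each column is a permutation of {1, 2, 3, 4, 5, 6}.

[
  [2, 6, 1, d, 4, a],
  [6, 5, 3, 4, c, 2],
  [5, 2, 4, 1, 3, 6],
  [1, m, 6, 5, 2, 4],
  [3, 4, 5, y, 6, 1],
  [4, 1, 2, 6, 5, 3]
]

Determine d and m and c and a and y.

d = 3, m = 3, c = 1, a = 5, y = 2

At (row 5, col 4): row 5 already has {1, 3, 4, 5, 6}, so the value is 2.
Cell (4,2): row 4 already has {1, 2, 4, 5, 6} → 3.
Cell (1,4): column 4 already has {1, 2, 4, 5, 6} → 3.
At (row 2, col 5): row 2 already has {2, 3, 4, 5, 6}, so the value is 1.
At (row 1, col 6): row 1 already has {1, 2, 3, 4, 6}, so the value is 5.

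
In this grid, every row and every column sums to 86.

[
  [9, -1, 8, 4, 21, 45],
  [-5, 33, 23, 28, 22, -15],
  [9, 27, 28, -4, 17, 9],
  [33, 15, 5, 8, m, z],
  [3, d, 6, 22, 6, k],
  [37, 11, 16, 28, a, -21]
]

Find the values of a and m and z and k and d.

a = 15, m = 5, z = 20, k = 48, d = 1

Row 6 has 37 + 11 + 16 + 28 − 21 = 71; the blank must be 86 − 71 = 15.
Column 5 has 21 + 22 + 17 + 6 + 15 = 81; the blank must be 86 − 81 = 5.
Column 2 has -1 + 33 + 27 + 15 + 11 = 85; the blank must be 86 − 85 = 1.
Row 5 has 3 + 1 + 6 + 22 + 6 = 38; the blank must be 86 − 38 = 48.
Row 4 has 33 + 15 + 5 + 8 + 5 = 66; the blank must be 86 − 66 = 20.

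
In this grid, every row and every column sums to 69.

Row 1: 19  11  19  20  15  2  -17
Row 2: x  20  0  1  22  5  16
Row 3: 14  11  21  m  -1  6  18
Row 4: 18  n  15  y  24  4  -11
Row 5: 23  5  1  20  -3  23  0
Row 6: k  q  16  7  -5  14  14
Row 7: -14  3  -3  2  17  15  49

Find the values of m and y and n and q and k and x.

The known cells in row 3 total 69, leaving 69 − 69 = 0 for the blank.
The known cells in column 4 total 50, leaving 69 − 50 = 19 for the blank.
The known cells in row 4 total 69, leaving 69 − 69 = 0 for the blank.
The known cells in column 2 total 50, leaving 69 − 50 = 19 for the blank.
The known cells in row 6 total 65, leaving 69 − 65 = 4 for the blank.
The known cells in row 2 total 64, leaving 69 − 64 = 5 for the blank.

m = 0, y = 19, n = 0, q = 19, k = 4, x = 5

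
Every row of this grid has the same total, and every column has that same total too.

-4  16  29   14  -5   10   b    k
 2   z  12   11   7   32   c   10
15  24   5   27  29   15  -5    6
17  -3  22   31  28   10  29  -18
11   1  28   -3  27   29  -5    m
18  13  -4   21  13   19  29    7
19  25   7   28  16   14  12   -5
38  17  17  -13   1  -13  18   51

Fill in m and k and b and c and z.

Rows 3 and 4 both sum to 116, so that's the common total.
Column 2 has 16 + 24 − 3 + 1 + 13 + 25 + 17 = 93; the blank must be 116 − 93 = 23.
Row 2 has 2 + 23 + 12 + 11 + 7 + 32 + 10 = 97; the blank must be 116 − 97 = 19.
Column 7 has 19 − 5 + 29 − 5 + 29 + 12 + 18 = 97; the blank must be 116 − 97 = 19.
Row 1 has -4 + 16 + 29 + 14 − 5 + 10 + 19 = 79; the blank must be 116 − 79 = 37.
Row 5 has 11 + 1 + 28 − 3 + 27 + 29 − 5 = 88; the blank must be 116 − 88 = 28.

m = 28, k = 37, b = 19, c = 19, z = 23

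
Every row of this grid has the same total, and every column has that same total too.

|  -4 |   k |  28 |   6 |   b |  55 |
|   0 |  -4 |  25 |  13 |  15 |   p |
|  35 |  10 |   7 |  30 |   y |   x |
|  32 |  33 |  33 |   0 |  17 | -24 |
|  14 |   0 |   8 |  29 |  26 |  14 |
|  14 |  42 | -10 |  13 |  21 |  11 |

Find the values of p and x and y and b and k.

Rows 4 and 5 both sum to 91, so that's the common total.
The known cells in column 2 total 81, leaving 91 − 81 = 10 for the blank.
The known cells in row 1 total 95, leaving 91 − 95 = -4 for the blank.
The known cells in column 5 total 75, leaving 91 − 75 = 16 for the blank.
The known cells in row 2 total 49, leaving 91 − 49 = 42 for the blank.
The known cells in row 3 total 98, leaving 91 − 98 = -7 for the blank.

p = 42, x = -7, y = 16, b = -4, k = 10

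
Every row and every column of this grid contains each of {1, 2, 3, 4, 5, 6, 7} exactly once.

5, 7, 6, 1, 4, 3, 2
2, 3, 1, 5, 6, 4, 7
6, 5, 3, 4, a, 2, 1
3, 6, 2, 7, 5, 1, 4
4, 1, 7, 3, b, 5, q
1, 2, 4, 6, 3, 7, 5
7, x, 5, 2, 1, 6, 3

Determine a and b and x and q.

Cell (7,2): row 7 already has {1, 2, 3, 5, 6, 7} → 4.
Cell (3,5): row 3 already has {1, 2, 3, 4, 5, 6} → 7.
For row 5, column 5: column 5 already has {1, 3, 4, 5, 6, 7}; that leaves 2.
Cell (5,7): row 5 already has {1, 2, 3, 4, 5, 7} → 6.

a = 7, b = 2, x = 4, q = 6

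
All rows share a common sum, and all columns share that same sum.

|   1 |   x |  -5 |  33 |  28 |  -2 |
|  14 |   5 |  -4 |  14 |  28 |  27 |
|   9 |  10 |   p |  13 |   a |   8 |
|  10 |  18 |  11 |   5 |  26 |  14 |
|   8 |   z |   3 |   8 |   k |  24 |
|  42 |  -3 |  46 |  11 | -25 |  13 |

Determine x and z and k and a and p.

x = 29, z = 25, k = 16, a = 11, p = 33

Rows 2 and 4 both sum to 84, so that's the common total.
The known cells in row 1 total 55, leaving 84 − 55 = 29 for the blank.
The known cells in column 3 total 51, leaving 84 − 51 = 33 for the blank.
The known cells in row 3 total 73, leaving 84 − 73 = 11 for the blank.
The known cells in column 5 total 68, leaving 84 − 68 = 16 for the blank.
The known cells in row 5 total 59, leaving 84 − 59 = 25 for the blank.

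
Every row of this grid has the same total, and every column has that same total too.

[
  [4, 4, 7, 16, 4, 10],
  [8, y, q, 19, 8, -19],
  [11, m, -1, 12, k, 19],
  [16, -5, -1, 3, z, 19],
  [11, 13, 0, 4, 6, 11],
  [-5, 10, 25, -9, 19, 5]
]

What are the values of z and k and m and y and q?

z = 13, k = -5, m = 9, y = 14, q = 15

Rows 1 and 5 both sum to 45, so that's the common total.
Column 3 has 7 − 1 − 1 + 0 + 25 = 30; the blank must be 45 − 30 = 15.
Row 4 has 16 − 5 − 1 + 3 + 19 = 32; the blank must be 45 − 32 = 13.
Column 5 has 4 + 8 + 13 + 6 + 19 = 50; the blank must be 45 − 50 = -5.
Row 3 has 11 − 1 + 12 − 5 + 19 = 36; the blank must be 45 − 36 = 9.
Row 2 has 8 + 15 + 19 + 8 − 19 = 31; the blank must be 45 − 31 = 14.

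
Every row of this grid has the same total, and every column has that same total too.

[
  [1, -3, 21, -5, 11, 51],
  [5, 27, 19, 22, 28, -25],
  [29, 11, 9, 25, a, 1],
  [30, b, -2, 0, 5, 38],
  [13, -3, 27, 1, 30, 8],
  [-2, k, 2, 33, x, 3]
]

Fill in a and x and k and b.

a = 1, x = 1, k = 39, b = 5

Rows 1 and 2 both sum to 76, so that's the common total.
Row 4: 30 − 2 + 0 + 5 + 38 = 71, so its missing entry is 76 − 71 = 5.
Row 3: 29 + 11 + 9 + 25 + 1 = 75, so its missing entry is 76 − 75 = 1.
Column 5: 11 + 28 + 1 + 5 + 30 = 75, so its missing entry is 76 − 75 = 1.
Row 6: -2 + 2 + 33 + 1 + 3 = 37, so its missing entry is 76 − 37 = 39.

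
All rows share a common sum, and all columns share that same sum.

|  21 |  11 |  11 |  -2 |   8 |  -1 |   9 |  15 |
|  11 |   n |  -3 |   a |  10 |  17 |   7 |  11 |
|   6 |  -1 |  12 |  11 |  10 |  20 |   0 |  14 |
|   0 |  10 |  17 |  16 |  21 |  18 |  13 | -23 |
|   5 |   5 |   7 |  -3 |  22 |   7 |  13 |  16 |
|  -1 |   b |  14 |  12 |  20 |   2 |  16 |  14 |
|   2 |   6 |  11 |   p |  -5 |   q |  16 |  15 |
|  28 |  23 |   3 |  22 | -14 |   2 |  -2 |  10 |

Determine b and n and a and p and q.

Rows 1 and 3 both sum to 72, so that's the common total.
Column 6 has -1 + 17 + 20 + 18 + 7 + 2 + 2 = 65; the blank must be 72 − 65 = 7.
Row 6 has -1 + 14 + 12 + 20 + 2 + 16 + 14 = 77; the blank must be 72 − 77 = -5.
Column 2 has 11 − 1 + 10 + 5 − 5 + 6 + 23 = 49; the blank must be 72 − 49 = 23.
Row 7 has 2 + 6 + 11 − 5 + 7 + 16 + 15 = 52; the blank must be 72 − 52 = 20.
Row 2 has 11 + 23 − 3 + 10 + 17 + 7 + 11 = 76; the blank must be 72 − 76 = -4.

b = -5, n = 23, a = -4, p = 20, q = 7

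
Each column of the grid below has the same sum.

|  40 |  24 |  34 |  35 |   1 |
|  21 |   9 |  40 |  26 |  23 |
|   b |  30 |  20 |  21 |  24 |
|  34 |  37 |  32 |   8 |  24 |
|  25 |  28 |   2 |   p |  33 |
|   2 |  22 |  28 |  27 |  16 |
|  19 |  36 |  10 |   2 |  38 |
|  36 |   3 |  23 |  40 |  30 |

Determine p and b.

p = 30, b = 12

Columns 2 and 5 both add up to 189, so every column sums to 189.
Column 4: 35 + 26 + 21 + 8 + 27 + 2 + 40 = 159, so the missing entry is 189 − 159 = 30.
Column 1: 40 + 21 + 34 + 25 + 2 + 19 + 36 = 177, so the missing entry is 189 − 177 = 12.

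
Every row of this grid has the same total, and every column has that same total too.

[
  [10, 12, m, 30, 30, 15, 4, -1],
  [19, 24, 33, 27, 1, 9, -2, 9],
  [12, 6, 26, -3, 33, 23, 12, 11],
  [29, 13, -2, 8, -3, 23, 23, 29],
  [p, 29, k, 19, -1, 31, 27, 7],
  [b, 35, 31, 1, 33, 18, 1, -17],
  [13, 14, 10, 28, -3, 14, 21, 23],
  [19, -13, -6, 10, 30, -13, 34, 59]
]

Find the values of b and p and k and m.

b = 18, p = 0, k = 8, m = 20

Rows 2 and 3 both sum to 120, so that's the common total.
The known cells in row 1 total 100, leaving 120 − 100 = 20 for the blank.
The known cells in row 6 total 102, leaving 120 − 102 = 18 for the blank.
The known cells in column 1 total 120, leaving 120 − 120 = 0 for the blank.
The known cells in row 5 total 112, leaving 120 − 112 = 8 for the blank.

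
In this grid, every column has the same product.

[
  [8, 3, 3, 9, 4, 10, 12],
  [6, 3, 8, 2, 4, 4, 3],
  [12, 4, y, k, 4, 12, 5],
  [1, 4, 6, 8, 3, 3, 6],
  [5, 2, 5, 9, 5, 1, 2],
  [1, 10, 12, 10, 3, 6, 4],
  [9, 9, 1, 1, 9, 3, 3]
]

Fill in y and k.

Columns 5 and 6 each multiply to 25920, so every column has product 25920.
Column 3: 3×8×6×5×12×1 = 8640, so the missing entry is 25920 ÷ 8640 = 3.
Column 4: 9×2×8×9×10×1 = 12960, so the missing entry is 25920 ÷ 12960 = 2.

y = 3, k = 2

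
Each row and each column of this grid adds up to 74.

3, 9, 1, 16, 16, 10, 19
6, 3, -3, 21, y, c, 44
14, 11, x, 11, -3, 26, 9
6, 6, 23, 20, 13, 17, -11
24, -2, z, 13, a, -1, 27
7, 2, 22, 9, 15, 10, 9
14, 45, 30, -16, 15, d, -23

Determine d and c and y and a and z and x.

d = 9, c = 3, y = 0, a = 18, z = -5, x = 6

The known cells in row 7 total 65, leaving 74 − 65 = 9 for the blank.
The known cells in column 6 total 71, leaving 74 − 71 = 3 for the blank.
The known cells in row 2 total 74, leaving 74 − 74 = 0 for the blank.
The known cells in column 5 total 56, leaving 74 − 56 = 18 for the blank.
The known cells in row 5 total 79, leaving 74 − 79 = -5 for the blank.
The known cells in row 3 total 68, leaving 74 − 68 = 6 for the blank.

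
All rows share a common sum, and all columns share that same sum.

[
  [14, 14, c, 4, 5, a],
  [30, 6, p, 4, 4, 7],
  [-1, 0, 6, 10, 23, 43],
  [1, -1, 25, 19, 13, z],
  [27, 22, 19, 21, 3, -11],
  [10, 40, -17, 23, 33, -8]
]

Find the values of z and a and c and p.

Rows 3 and 5 both sum to 81, so that's the common total.
The known cells in row 2 total 51, leaving 81 − 51 = 30 for the blank.
The known cells in column 3 total 63, leaving 81 − 63 = 18 for the blank.
The known cells in row 4 total 57, leaving 81 − 57 = 24 for the blank.
The known cells in row 1 total 55, leaving 81 − 55 = 26 for the blank.

z = 24, a = 26, c = 18, p = 30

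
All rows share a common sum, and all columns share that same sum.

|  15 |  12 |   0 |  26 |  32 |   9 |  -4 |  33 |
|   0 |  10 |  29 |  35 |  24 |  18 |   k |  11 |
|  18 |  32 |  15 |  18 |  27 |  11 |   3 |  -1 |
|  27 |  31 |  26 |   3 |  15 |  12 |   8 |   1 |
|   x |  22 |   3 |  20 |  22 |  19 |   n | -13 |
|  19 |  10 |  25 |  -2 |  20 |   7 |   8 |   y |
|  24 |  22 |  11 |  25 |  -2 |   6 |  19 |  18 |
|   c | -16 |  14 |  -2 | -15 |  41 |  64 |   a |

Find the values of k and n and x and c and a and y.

Rows 1 and 3 both sum to 123, so that's the common total.
Row 6 has 19 + 10 + 25 − 2 + 20 + 7 + 8 = 87; the blank must be 123 − 87 = 36.
Column 8 has 33 + 11 − 1 + 1 − 13 + 36 + 18 = 85; the blank must be 123 − 85 = 38.
Row 8 has -16 + 14 − 2 − 15 + 41 + 64 + 38 = 124; the blank must be 123 − 124 = -1.
Column 1 has 15 + 0 + 18 + 27 + 19 + 24 − 1 = 102; the blank must be 123 − 102 = 21.
Row 5 has 21 + 22 + 3 + 20 + 22 + 19 − 13 = 94; the blank must be 123 − 94 = 29.
Row 2 has 0 + 10 + 29 + 35 + 24 + 18 + 11 = 127; the blank must be 123 − 127 = -4.

k = -4, n = 29, x = 21, c = -1, a = 38, y = 36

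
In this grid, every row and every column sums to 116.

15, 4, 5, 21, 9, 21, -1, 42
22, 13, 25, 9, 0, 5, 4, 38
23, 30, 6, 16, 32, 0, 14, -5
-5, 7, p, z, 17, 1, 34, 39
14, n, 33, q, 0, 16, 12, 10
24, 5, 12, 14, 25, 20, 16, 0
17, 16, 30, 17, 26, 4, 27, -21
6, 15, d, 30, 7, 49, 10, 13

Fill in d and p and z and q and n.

d = -14, p = 19, z = 4, q = 5, n = 26

The known cells in row 8 total 130, leaving 116 − 130 = -14 for the blank.
The known cells in column 3 total 97, leaving 116 − 97 = 19 for the blank.
The known cells in row 4 total 112, leaving 116 − 112 = 4 for the blank.
The known cells in column 4 total 111, leaving 116 − 111 = 5 for the blank.
The known cells in row 5 total 90, leaving 116 − 90 = 26 for the blank.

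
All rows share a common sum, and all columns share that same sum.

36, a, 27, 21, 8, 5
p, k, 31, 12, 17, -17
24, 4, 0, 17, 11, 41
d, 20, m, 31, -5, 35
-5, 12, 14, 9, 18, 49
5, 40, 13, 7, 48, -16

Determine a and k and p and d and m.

a = 0, k = 21, p = 33, d = 4, m = 12

Rows 3 and 5 both sum to 97, so that's the common total.
Row 1 has 36 + 27 + 21 + 8 + 5 = 97; the blank must be 97 − 97 = 0.
Column 2 has 0 + 4 + 20 + 12 + 40 = 76; the blank must be 97 − 76 = 21.
Row 2 has 21 + 31 + 12 + 17 − 17 = 64; the blank must be 97 − 64 = 33.
Column 1 has 36 + 33 + 24 − 5 + 5 = 93; the blank must be 97 − 93 = 4.
Row 4 has 4 + 20 + 31 − 5 + 35 = 85; the blank must be 97 − 85 = 12.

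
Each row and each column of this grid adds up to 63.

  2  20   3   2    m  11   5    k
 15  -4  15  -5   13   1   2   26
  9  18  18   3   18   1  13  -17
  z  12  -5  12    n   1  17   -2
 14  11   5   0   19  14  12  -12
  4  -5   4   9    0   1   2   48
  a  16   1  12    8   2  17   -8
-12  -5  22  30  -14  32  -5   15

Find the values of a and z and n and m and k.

Column 8: 26 − 17 − 2 − 12 + 48 − 8 + 15 = 50, so its missing entry is 63 − 50 = 13.
Row 1: 2 + 20 + 3 + 2 + 11 + 5 + 13 = 56, so its missing entry is 63 − 56 = 7.
Column 5: 7 + 13 + 18 + 19 + 0 + 8 − 14 = 51, so its missing entry is 63 − 51 = 12.
Row 4: 12 − 5 + 12 + 12 + 1 + 17 − 2 = 47, so its missing entry is 63 − 47 = 16.
Row 7: 16 + 1 + 12 + 8 + 2 + 17 − 8 = 48, so its missing entry is 63 − 48 = 15.

a = 15, z = 16, n = 12, m = 7, k = 13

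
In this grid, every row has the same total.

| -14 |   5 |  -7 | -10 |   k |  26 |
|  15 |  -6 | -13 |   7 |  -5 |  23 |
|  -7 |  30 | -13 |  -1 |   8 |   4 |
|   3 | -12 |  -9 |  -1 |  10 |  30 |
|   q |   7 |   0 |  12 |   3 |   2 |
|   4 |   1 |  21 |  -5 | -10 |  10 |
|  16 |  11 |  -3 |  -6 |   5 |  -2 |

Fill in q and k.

Rows 3 and 6 both add up to 21, so every row sums to 21.
Row 5: 7 + 0 + 12 + 3 + 2 = 24, so the missing entry is 21 − 24 = -3.
Row 1: -14 + 5 − 7 − 10 + 26 = 0, so the missing entry is 21 − 0 = 21.

q = -3, k = 21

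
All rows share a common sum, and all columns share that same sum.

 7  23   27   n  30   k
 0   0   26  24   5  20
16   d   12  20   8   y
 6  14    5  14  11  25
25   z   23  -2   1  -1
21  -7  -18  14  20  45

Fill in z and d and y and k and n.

Rows 2 and 4 both sum to 75, so that's the common total.
Column 4: 24 + 20 + 14 − 2 + 14 = 70, so its missing entry is 75 − 70 = 5.
Row 1: 7 + 23 + 27 + 5 + 30 = 92, so its missing entry is 75 − 92 = -17.
Column 6: -17 + 20 + 25 − 1 + 45 = 72, so its missing entry is 75 − 72 = 3.
Row 3: 16 + 12 + 20 + 8 + 3 = 59, so its missing entry is 75 − 59 = 16.
Row 5: 25 + 23 − 2 + 1 − 1 = 46, so its missing entry is 75 − 46 = 29.

z = 29, d = 16, y = 3, k = -17, n = 5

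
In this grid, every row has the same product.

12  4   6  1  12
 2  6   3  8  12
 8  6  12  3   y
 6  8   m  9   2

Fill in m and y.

Rows 1 and 2 each multiply to 3456, so every row has product 3456.
Row 4: 6×8×9×2 = 864, so the missing entry is 3456 ÷ 864 = 4.
Row 3: 8×6×12×3 = 1728, so the missing entry is 3456 ÷ 1728 = 2.

m = 4, y = 2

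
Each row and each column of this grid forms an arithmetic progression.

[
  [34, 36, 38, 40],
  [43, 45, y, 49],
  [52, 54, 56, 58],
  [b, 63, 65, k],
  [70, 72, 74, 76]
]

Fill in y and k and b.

Along each row the entries change by 2 per step; down each column they change by 9.
Row 2: from 43 at column 1, stepping by 2 to column 3 gives 47.
Row 4: from 63 at column 2, stepping by 2 to column 4 gives 67.
Row 4: from 63 at column 2, stepping by 2 to column 1 gives 61.

y = 47, k = 67, b = 61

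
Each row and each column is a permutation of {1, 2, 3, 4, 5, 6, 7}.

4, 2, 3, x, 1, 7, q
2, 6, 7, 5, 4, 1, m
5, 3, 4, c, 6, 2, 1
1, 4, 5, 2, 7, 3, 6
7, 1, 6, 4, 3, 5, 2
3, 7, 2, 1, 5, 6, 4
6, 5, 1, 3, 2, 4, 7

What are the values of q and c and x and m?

For row 3, column 4: row 3 already has {1, 2, 3, 4, 5, 6}; that leaves 7.
At (row 2, col 7): row 2 already has {1, 2, 4, 5, 6, 7}, so the value is 3.
For row 1, column 4: column 4 already has {1, 2, 3, 4, 5, 7}; that leaves 6.
At (row 1, col 7): row 1 already has {1, 2, 3, 4, 6, 7}, so the value is 5.

q = 5, c = 7, x = 6, m = 3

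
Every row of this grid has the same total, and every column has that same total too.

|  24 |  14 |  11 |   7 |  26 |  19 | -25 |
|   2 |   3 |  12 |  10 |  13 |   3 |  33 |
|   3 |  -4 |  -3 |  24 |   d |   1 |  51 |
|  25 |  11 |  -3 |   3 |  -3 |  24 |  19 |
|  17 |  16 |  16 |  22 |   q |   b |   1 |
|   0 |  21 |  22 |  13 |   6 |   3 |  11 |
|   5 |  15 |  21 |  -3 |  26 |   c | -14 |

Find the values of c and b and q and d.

c = 26, b = 0, q = 4, d = 4

Rows 1 and 2 both sum to 76, so that's the common total.
The known cells in row 3 total 72, leaving 76 − 72 = 4 for the blank.
The known cells in column 5 total 72, leaving 76 − 72 = 4 for the blank.
The known cells in row 5 total 76, leaving 76 − 76 = 0 for the blank.
The known cells in row 7 total 50, leaving 76 − 50 = 26 for the blank.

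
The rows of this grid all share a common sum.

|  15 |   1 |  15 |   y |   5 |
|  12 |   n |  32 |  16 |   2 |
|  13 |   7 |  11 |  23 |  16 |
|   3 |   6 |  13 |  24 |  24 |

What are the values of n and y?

Row 3 sums to 70 and so does row 4; that's the common total.
In row 2 the known cells total 62, leaving 70 − 62 = 8.
In row 1 the known cells total 36, leaving 70 − 36 = 34.

n = 8, y = 34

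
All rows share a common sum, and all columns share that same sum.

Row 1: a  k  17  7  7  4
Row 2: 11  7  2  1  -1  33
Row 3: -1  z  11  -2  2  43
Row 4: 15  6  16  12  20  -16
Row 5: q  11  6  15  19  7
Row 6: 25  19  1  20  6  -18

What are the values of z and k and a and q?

z = 0, k = 10, a = 8, q = -5

Rows 2 and 4 both sum to 53, so that's the common total.
Row 5: 11 + 6 + 15 + 19 + 7 = 58, so its missing entry is 53 − 58 = -5.
Row 3: -1 + 11 − 2 + 2 + 43 = 53, so its missing entry is 53 − 53 = 0.
Column 2: 7 + 0 + 6 + 11 + 19 = 43, so its missing entry is 53 − 43 = 10.
Row 1: 10 + 17 + 7 + 7 + 4 = 45, so its missing entry is 53 − 45 = 8.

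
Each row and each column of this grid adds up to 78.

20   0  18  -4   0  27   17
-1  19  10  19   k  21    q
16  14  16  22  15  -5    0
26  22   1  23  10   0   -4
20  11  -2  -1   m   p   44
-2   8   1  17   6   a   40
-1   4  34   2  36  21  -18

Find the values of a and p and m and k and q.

The known cells in row 6 total 70, leaving 78 − 70 = 8 for the blank.
The known cells in column 6 total 72, leaving 78 − 72 = 6 for the blank.
The known cells in row 5 total 78, leaving 78 − 78 = 0 for the blank.
The known cells in column 5 total 67, leaving 78 − 67 = 11 for the blank.
The known cells in row 2 total 79, leaving 78 − 79 = -1 for the blank.

a = 8, p = 6, m = 0, k = 11, q = -1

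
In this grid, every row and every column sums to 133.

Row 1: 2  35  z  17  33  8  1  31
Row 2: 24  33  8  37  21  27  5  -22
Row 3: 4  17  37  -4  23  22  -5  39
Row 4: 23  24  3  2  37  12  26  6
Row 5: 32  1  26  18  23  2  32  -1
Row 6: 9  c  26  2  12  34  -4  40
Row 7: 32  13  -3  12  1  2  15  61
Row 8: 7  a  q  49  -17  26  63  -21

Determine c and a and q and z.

c = 14, a = -4, q = 30, z = 6

The known cells in row 1 total 127, leaving 133 − 127 = 6 for the blank.
The known cells in row 6 total 119, leaving 133 − 119 = 14 for the blank.
The known cells in column 2 total 137, leaving 133 − 137 = -4 for the blank.
The known cells in row 8 total 103, leaving 133 − 103 = 30 for the blank.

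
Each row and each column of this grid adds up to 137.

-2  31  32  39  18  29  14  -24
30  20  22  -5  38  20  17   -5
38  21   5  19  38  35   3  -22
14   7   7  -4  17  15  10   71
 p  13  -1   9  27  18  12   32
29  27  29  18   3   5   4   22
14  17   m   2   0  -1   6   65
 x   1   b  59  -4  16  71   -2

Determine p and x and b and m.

p = 27, x = -13, b = 9, m = 34

Row 7: 14 + 17 + 2 + 0 − 1 + 6 + 65 = 103, so its missing entry is 137 − 103 = 34.
Column 3: 32 + 22 + 5 + 7 − 1 + 29 + 34 = 128, so its missing entry is 137 − 128 = 9.
Row 5: 13 − 1 + 9 + 27 + 18 + 12 + 32 = 110, so its missing entry is 137 − 110 = 27.
Row 8: 1 + 9 + 59 − 4 + 16 + 71 − 2 = 150, so its missing entry is 137 − 150 = -13.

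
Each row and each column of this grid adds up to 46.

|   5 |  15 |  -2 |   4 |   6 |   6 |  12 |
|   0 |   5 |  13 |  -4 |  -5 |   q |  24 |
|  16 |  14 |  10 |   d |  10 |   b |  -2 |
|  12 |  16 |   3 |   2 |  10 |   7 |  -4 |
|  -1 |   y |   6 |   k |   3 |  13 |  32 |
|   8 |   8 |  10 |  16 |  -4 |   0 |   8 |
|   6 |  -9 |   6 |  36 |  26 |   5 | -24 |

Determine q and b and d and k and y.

q = 13, b = 2, d = -4, k = -4, y = -3

The known cells in row 2 total 33, leaving 46 − 33 = 13 for the blank.
The known cells in column 6 total 44, leaving 46 − 44 = 2 for the blank.
The known cells in row 3 total 50, leaving 46 − 50 = -4 for the blank.
The known cells in column 4 total 50, leaving 46 − 50 = -4 for the blank.
The known cells in row 5 total 49, leaving 46 − 49 = -3 for the blank.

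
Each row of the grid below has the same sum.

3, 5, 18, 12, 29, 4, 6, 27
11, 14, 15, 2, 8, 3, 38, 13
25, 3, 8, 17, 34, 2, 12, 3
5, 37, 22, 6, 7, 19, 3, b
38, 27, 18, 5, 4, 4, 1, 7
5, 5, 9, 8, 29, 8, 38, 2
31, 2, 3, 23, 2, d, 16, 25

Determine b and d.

The complete rows each total 104.
Row 4 is missing 104 − 99 = 5 (since 5 + 37 + 22 + 6 + 7 + 19 + 3 = 99).
Row 7 is missing 104 − 102 = 2 (since 31 + 2 + 3 + 23 + 2 + 16 + 25 = 102).

b = 5, d = 2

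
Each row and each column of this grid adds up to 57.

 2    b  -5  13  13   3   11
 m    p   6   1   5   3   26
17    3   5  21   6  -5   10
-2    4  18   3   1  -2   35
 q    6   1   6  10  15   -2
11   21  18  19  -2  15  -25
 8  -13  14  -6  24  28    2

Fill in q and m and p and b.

Row 5: 6 + 1 + 6 + 10 + 15 − 2 = 36, so its missing entry is 57 − 36 = 21.
Column 1: 2 + 17 − 2 + 21 + 11 + 8 = 57, so its missing entry is 57 − 57 = 0.
Row 2: 0 + 6 + 1 + 5 + 3 + 26 = 41, so its missing entry is 57 − 41 = 16.
Row 1: 2 − 5 + 13 + 13 + 3 + 11 = 37, so its missing entry is 57 − 37 = 20.

q = 21, m = 0, p = 16, b = 20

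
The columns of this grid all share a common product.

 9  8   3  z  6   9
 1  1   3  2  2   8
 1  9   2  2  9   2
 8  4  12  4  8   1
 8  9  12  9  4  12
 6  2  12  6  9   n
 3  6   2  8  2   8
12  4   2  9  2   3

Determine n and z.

Columns 1 and 3 each multiply to 124416, so every column has product 124416.
Column 6: 9×8×2×1×12×8×3 = 41472, so the missing entry is 124416 ÷ 41472 = 3.
Column 4: 2×2×4×9×6×8×9 = 62208, so the missing entry is 124416 ÷ 62208 = 2.

n = 3, z = 2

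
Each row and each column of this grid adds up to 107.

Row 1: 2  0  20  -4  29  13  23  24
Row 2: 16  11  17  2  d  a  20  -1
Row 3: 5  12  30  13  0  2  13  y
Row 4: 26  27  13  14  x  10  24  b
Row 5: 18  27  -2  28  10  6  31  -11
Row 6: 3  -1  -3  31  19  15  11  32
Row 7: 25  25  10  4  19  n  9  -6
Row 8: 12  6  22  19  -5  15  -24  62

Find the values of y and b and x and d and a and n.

y = 32, b = -25, x = 18, d = 17, a = 25, n = 21

Row 3: 5 + 12 + 30 + 13 + 0 + 2 + 13 = 75, so its missing entry is 107 − 75 = 32.
Row 7: 25 + 25 + 10 + 4 + 19 + 9 − 6 = 86, so its missing entry is 107 − 86 = 21.
Column 6: 13 + 2 + 10 + 6 + 15 + 21 + 15 = 82, so its missing entry is 107 − 82 = 25.
Column 8: 24 − 1 + 32 − 11 + 32 − 6 + 62 = 132, so its missing entry is 107 − 132 = -25.
Row 4: 26 + 27 + 13 + 14 + 10 + 24 − 25 = 89, so its missing entry is 107 − 89 = 18.
Row 2: 16 + 11 + 17 + 2 + 25 + 20 − 1 = 90, so its missing entry is 107 − 90 = 17.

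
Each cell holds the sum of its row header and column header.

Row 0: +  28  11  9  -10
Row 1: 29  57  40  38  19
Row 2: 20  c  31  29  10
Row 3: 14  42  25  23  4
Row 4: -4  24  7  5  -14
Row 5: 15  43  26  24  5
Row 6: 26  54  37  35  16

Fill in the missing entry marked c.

20 + 28 = 48.

48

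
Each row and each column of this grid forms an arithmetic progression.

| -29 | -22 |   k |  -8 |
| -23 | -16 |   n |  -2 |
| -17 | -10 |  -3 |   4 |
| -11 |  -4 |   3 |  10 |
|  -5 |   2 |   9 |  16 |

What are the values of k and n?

Along each row the entries change by 7 per step; down each column they change by 6.
Row 1: from -29 at column 1, stepping by 7 to column 3 gives -15.
Row 2: from -23 at column 1, stepping by 7 to column 3 gives -9.

k = -15, n = -9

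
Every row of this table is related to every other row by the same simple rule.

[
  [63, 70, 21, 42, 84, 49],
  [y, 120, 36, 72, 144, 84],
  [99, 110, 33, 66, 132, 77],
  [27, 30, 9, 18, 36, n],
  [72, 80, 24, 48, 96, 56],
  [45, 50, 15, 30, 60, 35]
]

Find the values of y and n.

y = 108, n = 21

Each row is a constant multiple of every other row — this is a multiplication table with the headers hidden.
Row 2 is 36/21 = 12/7 times row 1, so its entry in column 1 is 63 × 12/7 = 108.
Row 4 is 9/21 = 3/7 times row 1, so its entry in column 6 is 49 × 3/7 = 21.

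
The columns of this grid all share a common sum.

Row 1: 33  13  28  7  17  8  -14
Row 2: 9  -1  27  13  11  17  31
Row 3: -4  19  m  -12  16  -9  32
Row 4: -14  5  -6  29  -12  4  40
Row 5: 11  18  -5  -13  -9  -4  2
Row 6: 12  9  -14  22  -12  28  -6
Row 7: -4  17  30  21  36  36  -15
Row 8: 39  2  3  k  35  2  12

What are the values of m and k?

The complete columns each total 82.
Column 3 is missing 82 − 63 = 19 (since 28 + 27 − 6 − 5 − 14 + 30 + 3 = 63).
Column 4 is missing 82 − 67 = 15 (since 7 + 13 − 12 + 29 − 13 + 22 + 21 = 67).

m = 19, k = 15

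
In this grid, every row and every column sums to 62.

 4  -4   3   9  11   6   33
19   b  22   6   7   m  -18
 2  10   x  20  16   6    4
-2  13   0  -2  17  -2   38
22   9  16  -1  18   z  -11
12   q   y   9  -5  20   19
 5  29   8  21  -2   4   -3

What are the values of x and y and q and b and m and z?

x = 4, y = 9, q = -2, b = 7, m = 19, z = 9

Row 5: 22 + 9 + 16 − 1 + 18 − 11 = 53, so its missing entry is 62 − 53 = 9.
Column 6: 6 + 6 − 2 + 9 + 20 + 4 = 43, so its missing entry is 62 − 43 = 19.
Row 2: 19 + 22 + 6 + 7 + 19 − 18 = 55, so its missing entry is 62 − 55 = 7.
Column 2: -4 + 7 + 10 + 13 + 9 + 29 = 64, so its missing entry is 62 − 64 = -2.
Row 3: 2 + 10 + 20 + 16 + 6 + 4 = 58, so its missing entry is 62 − 58 = 4.
Row 6: 12 − 2 + 9 − 5 + 20 + 19 = 53, so its missing entry is 62 − 53 = 9.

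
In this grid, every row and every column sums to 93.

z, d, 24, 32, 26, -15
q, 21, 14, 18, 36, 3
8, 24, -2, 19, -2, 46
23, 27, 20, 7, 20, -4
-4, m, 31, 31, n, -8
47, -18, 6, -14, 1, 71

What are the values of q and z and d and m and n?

Column 5 has 26 + 36 − 2 + 20 + 1 = 81; the blank must be 93 − 81 = 12.
Row 2 has 21 + 14 + 18 + 36 + 3 = 92; the blank must be 93 − 92 = 1.
Column 1 has 1 + 8 + 23 − 4 + 47 = 75; the blank must be 93 − 75 = 18.
Row 1 has 18 + 24 + 32 + 26 − 15 = 85; the blank must be 93 − 85 = 8.
Row 5 has -4 + 31 + 31 + 12 − 8 = 62; the blank must be 93 − 62 = 31.

q = 1, z = 18, d = 8, m = 31, n = 12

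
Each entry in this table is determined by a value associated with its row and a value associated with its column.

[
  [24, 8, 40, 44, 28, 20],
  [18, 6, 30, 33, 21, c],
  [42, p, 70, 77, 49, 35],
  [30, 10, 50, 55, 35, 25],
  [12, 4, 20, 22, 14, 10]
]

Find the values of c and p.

Each row is a constant multiple of every other row — this is a multiplication table with the headers hidden.
Row 2 is 21/28 = 3/4 times row 1, so its entry in column 6 is 20 × 3/4 = 15.
Row 3 is 49/28 = 7/4 times row 1, so its entry in column 2 is 8 × 7/4 = 14.

c = 15, p = 14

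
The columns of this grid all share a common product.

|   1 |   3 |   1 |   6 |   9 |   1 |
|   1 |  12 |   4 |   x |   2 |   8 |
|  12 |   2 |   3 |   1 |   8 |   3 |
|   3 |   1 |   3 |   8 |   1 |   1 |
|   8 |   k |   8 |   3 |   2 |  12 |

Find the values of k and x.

Columns 1 and 3 each multiply to 288, so every column has product 288.
Column 2: 3×12×2×1 = 72, so the missing entry is 288 ÷ 72 = 4.
Column 4: 6×1×8×3 = 144, so the missing entry is 288 ÷ 144 = 2.

k = 4, x = 2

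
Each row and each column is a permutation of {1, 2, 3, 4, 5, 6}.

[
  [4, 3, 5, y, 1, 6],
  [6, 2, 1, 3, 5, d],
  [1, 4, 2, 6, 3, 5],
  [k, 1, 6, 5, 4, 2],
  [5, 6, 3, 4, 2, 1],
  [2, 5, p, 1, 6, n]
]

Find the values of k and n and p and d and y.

k = 3, n = 3, p = 4, d = 4, y = 2

At (row 2, col 6): row 2 already has {1, 2, 3, 5, 6}, so the value is 4.
At (row 6, col 6): column 6 already has {1, 2, 4, 5, 6}, so the value is 3.
For row 1, column 4: row 1 already has {1, 3, 4, 5, 6}; that leaves 2.
At (row 4, col 1): row 4 already has {1, 2, 4, 5, 6}, so the value is 3.
Cell (6,3): row 6 already has {1, 2, 3, 5, 6} → 4.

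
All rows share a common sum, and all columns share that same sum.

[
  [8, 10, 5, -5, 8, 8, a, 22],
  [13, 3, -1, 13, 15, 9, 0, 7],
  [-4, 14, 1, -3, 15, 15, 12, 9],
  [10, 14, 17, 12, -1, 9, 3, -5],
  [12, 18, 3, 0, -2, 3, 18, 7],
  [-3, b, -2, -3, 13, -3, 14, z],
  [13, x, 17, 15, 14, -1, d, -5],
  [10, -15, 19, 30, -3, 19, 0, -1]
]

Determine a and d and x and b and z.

a = 3, d = 9, x = -3, b = 18, z = 25

Rows 2 and 3 both sum to 59, so that's the common total.
Column 8: 22 + 7 + 9 − 5 + 7 − 5 − 1 = 34, so its missing entry is 59 − 34 = 25.
Row 6: -3 − 2 − 3 + 13 − 3 + 14 + 25 = 41, so its missing entry is 59 − 41 = 18.
Column 2: 10 + 3 + 14 + 14 + 18 + 18 − 15 = 62, so its missing entry is 59 − 62 = -3.
Row 1: 8 + 10 + 5 − 5 + 8 + 8 + 22 = 56, so its missing entry is 59 − 56 = 3.
Row 7: 13 − 3 + 17 + 15 + 14 − 1 − 5 = 50, so its missing entry is 59 − 50 = 9.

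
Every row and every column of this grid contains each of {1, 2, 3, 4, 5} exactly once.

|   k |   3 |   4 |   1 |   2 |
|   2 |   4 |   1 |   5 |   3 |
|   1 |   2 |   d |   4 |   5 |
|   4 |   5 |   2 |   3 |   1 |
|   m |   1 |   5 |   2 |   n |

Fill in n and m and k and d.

At (row 5, col 5): column 5 already has {1, 2, 3, 5}, so the value is 4.
For row 5, column 1: row 5 already has {1, 2, 4, 5}; that leaves 3.
For row 1, column 1: row 1 already has {1, 2, 3, 4}; that leaves 5.
For row 3, column 3: row 3 already has {1, 2, 4, 5}; that leaves 3.

n = 4, m = 3, k = 5, d = 3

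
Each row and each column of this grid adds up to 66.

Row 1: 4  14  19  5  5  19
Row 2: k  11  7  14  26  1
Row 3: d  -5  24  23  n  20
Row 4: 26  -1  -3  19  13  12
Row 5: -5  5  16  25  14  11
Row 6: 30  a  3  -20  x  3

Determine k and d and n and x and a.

k = 7, d = 4, n = 0, x = 8, a = 42

Column 2 has 14 + 11 − 5 − 1 + 5 = 24; the blank must be 66 − 24 = 42.
Row 6 has 30 + 42 + 3 − 20 + 3 = 58; the blank must be 66 − 58 = 8.
Column 5 has 5 + 26 + 13 + 14 + 8 = 66; the blank must be 66 − 66 = 0.
Row 3 has -5 + 24 + 23 + 0 + 20 = 62; the blank must be 66 − 62 = 4.
Row 2 has 11 + 7 + 14 + 26 + 1 = 59; the blank must be 66 − 59 = 7.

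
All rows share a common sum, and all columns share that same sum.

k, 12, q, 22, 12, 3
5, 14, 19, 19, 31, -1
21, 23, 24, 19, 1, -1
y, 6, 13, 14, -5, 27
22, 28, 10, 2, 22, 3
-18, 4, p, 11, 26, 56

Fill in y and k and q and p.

y = 32, k = 25, q = 13, p = 8

Rows 2 and 3 both sum to 87, so that's the common total.
The known cells in row 6 total 79, leaving 87 − 79 = 8 for the blank.
The known cells in column 3 total 74, leaving 87 − 74 = 13 for the blank.
The known cells in row 1 total 62, leaving 87 − 62 = 25 for the blank.
The known cells in row 4 total 55, leaving 87 − 55 = 32 for the blank.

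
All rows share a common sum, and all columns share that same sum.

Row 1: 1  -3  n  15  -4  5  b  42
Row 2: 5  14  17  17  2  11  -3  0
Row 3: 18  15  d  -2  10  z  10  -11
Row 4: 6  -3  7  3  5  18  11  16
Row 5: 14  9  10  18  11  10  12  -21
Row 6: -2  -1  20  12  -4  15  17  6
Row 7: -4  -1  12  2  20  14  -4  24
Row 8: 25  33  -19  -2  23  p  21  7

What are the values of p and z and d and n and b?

Rows 2 and 4 both sum to 63, so that's the common total.
Column 7 has -3 + 10 + 11 + 12 + 17 − 4 + 21 = 64; the blank must be 63 − 64 = -1.
Row 1 has 1 − 3 + 15 − 4 + 5 − 1 + 42 = 55; the blank must be 63 − 55 = 8.
Column 3 has 8 + 17 + 7 + 10 + 20 + 12 − 19 = 55; the blank must be 63 − 55 = 8.
Row 8 has 25 + 33 − 19 − 2 + 23 + 21 + 7 = 88; the blank must be 63 − 88 = -25.
Row 3 has 18 + 15 + 8 − 2 + 10 + 10 − 11 = 48; the blank must be 63 − 48 = 15.

p = -25, z = 15, d = 8, n = 8, b = -1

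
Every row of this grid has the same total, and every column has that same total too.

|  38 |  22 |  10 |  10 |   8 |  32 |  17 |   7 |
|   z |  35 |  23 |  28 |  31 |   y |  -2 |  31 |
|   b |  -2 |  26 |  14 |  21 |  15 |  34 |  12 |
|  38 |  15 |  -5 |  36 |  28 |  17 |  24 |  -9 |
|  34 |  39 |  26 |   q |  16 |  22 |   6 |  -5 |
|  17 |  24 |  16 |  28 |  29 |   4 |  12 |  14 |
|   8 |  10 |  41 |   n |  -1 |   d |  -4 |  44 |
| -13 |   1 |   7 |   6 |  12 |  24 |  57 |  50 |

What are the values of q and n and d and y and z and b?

Rows 1 and 4 both sum to 144, so that's the common total.
The known cells in row 5 total 138, leaving 144 − 138 = 6 for the blank.
The known cells in row 3 total 120, leaving 144 − 120 = 24 for the blank.
The known cells in column 1 total 146, leaving 144 − 146 = -2 for the blank.
The known cells in row 2 total 144, leaving 144 − 144 = 0 for the blank.
The known cells in column 6 total 114, leaving 144 − 114 = 30 for the blank.
The known cells in row 7 total 128, leaving 144 − 128 = 16 for the blank.

q = 6, n = 16, d = 30, y = 0, z = -2, b = 24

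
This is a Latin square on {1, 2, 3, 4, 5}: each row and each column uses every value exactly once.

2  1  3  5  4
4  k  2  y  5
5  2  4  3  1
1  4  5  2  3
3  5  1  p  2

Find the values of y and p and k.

y = 1, p = 4, k = 3

At (row 2, col 2): column 2 already has {1, 2, 4, 5}, so the value is 3.
Cell (2,4): row 2 already has {2, 3, 4, 5} → 1.
Cell (5,4): row 5 already has {1, 2, 3, 5} → 4.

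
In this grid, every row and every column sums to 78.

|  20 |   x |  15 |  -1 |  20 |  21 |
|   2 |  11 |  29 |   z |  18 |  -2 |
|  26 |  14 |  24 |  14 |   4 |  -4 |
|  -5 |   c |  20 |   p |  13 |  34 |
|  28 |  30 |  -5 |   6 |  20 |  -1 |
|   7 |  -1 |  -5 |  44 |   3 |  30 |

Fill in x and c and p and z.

Row 1 has 20 + 15 − 1 + 20 + 21 = 75; the blank must be 78 − 75 = 3.
Row 2 has 2 + 11 + 29 + 18 − 2 = 58; the blank must be 78 − 58 = 20.
Column 4 has -1 + 20 + 14 + 6 + 44 = 83; the blank must be 78 − 83 = -5.
Row 4 has -5 + 20 − 5 + 13 + 34 = 57; the blank must be 78 − 57 = 21.

x = 3, c = 21, p = -5, z = 20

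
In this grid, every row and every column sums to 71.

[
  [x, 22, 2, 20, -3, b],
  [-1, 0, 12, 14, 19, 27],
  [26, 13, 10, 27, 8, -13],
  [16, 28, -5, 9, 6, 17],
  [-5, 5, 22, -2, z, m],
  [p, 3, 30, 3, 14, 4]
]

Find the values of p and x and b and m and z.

Column 5: -3 + 19 + 8 + 6 + 14 = 44, so its missing entry is 71 − 44 = 27.
Row 5: -5 + 5 + 22 − 2 + 27 = 47, so its missing entry is 71 − 47 = 24.
Row 6: 3 + 30 + 3 + 14 + 4 = 54, so its missing entry is 71 − 54 = 17.
Column 1: -1 + 26 + 16 − 5 + 17 = 53, so its missing entry is 71 − 53 = 18.
Row 1: 18 + 22 + 2 + 20 − 3 = 59, so its missing entry is 71 − 59 = 12.

p = 17, x = 18, b = 12, m = 24, z = 27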